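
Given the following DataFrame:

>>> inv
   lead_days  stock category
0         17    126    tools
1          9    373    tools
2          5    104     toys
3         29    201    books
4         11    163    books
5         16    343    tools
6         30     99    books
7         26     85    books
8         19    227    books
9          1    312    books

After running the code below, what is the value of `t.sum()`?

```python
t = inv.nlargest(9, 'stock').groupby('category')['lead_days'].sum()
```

take 9 rows with largest stock:
   lead_days  stock category
1          9    373    tools
5         16    343    tools
9          1    312    books
8         19    227    books
3         29    201    books
4         11    163    books
0         17    126    tools
2          5    104     toys
6         30     99    books
group by category, sum of lead_days:
category
books    90
tools    42
toys      5
Name: lead_days, dtype: int64
Finally, sum of the resulting series = 137.

137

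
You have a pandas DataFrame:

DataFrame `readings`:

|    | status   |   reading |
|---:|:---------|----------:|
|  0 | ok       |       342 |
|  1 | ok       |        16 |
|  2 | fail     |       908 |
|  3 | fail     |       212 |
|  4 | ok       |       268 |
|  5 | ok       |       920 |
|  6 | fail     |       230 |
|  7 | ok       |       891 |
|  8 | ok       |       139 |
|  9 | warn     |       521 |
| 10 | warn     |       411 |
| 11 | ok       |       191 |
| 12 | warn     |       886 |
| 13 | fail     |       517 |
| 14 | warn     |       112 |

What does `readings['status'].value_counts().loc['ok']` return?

7

value_counts of status:
status
ok      7
fail    4
warn    4
Name: count, dtype: int64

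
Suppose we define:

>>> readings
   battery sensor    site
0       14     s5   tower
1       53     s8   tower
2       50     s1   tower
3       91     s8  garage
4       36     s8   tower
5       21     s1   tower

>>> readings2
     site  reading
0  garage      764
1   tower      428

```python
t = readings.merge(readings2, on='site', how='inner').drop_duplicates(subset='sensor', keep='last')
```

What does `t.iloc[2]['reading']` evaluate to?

428

merge on 'site' (how='inner') → 6 rows:
   battery sensor    site  reading
0       14     s5   tower      428
1       53     s8   tower      428
2       50     s1   tower      428
3       91     s8  garage      764
4       36     s8   tower      428
5       21     s1   tower      428
drop duplicate sensor (keep=last):
   battery sensor   site  reading
0       14     s5  tower      428
4       36     s8  tower      428
5       21     s1  tower      428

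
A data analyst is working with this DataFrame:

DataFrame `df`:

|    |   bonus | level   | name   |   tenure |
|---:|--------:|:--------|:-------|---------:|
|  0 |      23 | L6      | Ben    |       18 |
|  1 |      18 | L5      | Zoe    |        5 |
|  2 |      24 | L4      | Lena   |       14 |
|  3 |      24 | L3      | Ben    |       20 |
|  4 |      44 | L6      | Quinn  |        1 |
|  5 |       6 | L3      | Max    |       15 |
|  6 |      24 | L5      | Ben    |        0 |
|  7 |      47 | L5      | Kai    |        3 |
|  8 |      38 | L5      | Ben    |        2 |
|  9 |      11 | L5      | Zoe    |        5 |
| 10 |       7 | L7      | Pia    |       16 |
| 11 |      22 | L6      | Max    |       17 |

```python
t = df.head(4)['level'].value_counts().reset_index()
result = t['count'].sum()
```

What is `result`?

4

take first 4 rows:
   bonus level  name  tenure
0     23    L6   Ben      18
1     18    L5   Zoe       5
2     24    L4  Lena      14
3     24    L3   Ben      20
value_counts of level:
level
L6    1
L5    1
L4    1
L3    1
Name: count, dtype: int64
reset_index():
  level  count
0    L6      1
1    L5      1
2    L4      1
3    L3      1
Taking the sum of column 'count' gives 4.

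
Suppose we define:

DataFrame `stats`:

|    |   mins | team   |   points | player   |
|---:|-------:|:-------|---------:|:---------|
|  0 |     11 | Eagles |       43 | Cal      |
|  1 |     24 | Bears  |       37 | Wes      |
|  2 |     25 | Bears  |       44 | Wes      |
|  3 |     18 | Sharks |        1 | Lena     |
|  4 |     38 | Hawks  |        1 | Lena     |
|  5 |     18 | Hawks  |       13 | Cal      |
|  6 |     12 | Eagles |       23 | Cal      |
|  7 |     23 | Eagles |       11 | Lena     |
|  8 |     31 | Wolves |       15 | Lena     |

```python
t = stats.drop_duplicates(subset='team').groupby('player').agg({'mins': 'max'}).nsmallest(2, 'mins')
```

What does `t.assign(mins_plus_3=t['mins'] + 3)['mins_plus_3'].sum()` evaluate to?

41

drop duplicate team (keep=first):
   mins    team  points player
0    11  Eagles      43    Cal
1    24   Bears      37    Wes
3    18  Sharks       1   Lena
4    38   Hawks       1   Lena
8    31  Wolves      15   Lena
group by player, max of mins:
        mins
player      
Cal       11
Lena      38
Wes       24
take 2 rows with smallest mins:
        mins
player      
Cal       11
Wes       24
add column mins_plus_3 = t['mins'] + 3:
        mins  mins_plus_3
player                   
Cal       11           14
Wes       24           27
Taking the sum of column 'mins_plus_3' gives 41.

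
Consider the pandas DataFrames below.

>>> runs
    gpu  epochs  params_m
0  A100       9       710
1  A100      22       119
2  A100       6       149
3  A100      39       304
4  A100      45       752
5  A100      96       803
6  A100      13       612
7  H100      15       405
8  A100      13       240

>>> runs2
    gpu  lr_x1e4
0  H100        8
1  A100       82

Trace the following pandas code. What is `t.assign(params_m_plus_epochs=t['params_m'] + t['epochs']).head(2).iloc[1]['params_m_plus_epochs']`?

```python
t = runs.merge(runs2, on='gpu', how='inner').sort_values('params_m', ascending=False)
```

797

merge on 'gpu' (how='inner') → 9 rows:
    gpu  epochs  params_m  lr_x1e4
0  A100       9       710       82
1  A100      22       119       82
2  A100       6       149       82
3  A100      39       304       82
4  A100      45       752       82
5  A100      96       803       82
6  A100      13       612       82
7  H100      15       405        8
8  A100      13       240       82
sort by params_m descending:
    gpu  epochs  params_m  lr_x1e4
5  A100      96       803       82
4  A100      45       752       82
0  A100       9       710       82
6  A100      13       612       82
7  H100      15       405        8
3  A100      39       304       82
8  A100      13       240       82
2  A100       6       149       82
1  A100      22       119       82
add column params_m_plus_epochs = t['params_m'] + t['epochs']:
    gpu  epochs  params_m  lr_x1e4  params_m_plus_epochs
5  A100      96       803       82                   899
4  A100      45       752       82                   797
0  A100       9       710       82                   719
6  A100      13       612       82                   625
7  H100      15       405        8                   420
3  A100      39       304       82                   343
8  A100      13       240       82                   253
2  A100       6       149       82                   155
1  A100      22       119       82                   141
take first 2 rows:
    gpu  epochs  params_m  lr_x1e4  params_m_plus_epochs
5  A100      96       803       82                   899
4  A100      45       752       82                   797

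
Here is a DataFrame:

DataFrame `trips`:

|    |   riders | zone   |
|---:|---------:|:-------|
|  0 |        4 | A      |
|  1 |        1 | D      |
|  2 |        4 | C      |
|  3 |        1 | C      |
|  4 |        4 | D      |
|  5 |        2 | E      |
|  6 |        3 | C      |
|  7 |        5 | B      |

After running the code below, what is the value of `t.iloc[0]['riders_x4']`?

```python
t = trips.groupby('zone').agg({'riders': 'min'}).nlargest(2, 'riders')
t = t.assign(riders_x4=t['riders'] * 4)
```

group by zone, min of riders:
      riders
zone        
A          4
B          5
C          1
D          1
E          2
take 2 rows with largest riders:
      riders
zone        
B          5
A          4
add column riders_x4 = t['riders'] * 4:
      riders  riders_x4
zone                   
B          5         20
A          4         16
Then the value at position 0, column 'riders_x4': 20

20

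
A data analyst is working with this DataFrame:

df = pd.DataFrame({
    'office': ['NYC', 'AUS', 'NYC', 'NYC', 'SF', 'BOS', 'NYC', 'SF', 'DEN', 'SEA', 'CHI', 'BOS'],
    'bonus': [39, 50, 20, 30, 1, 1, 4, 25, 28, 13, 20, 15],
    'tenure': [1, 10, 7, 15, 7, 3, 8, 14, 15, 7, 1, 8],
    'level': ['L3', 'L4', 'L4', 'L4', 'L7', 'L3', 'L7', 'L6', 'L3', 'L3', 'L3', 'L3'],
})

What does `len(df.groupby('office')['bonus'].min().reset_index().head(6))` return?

group by office, min of bonus:
office
AUS    50
BOS     1
CHI    20
DEN    28
NYC     4
SEA    13
SF      1
Name: bonus, dtype: int64
reset_index():
  office  bonus
0    AUS     50
1    BOS      1
2    CHI     20
3    DEN     28
4    NYC      4
5    SEA     13
6     SF      1
take first 6 rows:
  office  bonus
0    AUS     50
1    BOS      1
2    CHI     20
3    DEN     28
4    NYC      4
5    SEA     13
Then the number of rows: 6

6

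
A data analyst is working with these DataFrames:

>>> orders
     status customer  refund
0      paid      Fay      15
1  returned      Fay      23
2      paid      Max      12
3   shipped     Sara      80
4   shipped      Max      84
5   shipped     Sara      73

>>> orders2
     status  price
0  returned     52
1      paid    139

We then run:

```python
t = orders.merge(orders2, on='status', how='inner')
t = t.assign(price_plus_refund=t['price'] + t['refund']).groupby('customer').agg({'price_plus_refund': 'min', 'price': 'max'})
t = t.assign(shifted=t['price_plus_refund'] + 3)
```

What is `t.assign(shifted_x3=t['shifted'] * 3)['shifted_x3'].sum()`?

696

merge on 'status' (how='inner') → 3 rows:
     status customer  refund  price
0      paid      Fay      15    139
1  returned      Fay      23     52
2      paid      Max      12    139
add column price_plus_refund = t['price'] + t['refund']:
     status customer  refund  price  price_plus_refund
0      paid      Fay      15    139                154
1  returned      Fay      23     52                 75
2      paid      Max      12    139                151
group by customer: min(price_plus_refund), max(price):
          price_plus_refund  price
customer                          
Fay                      75    139
Max                     151    139
add column shifted = t['price_plus_refund'] + 3:
          price_plus_refund  price  shifted
customer                                   
Fay                      75    139       78
Max                     151    139      154
add column shifted_x3 = t['shifted'] * 3:
          price_plus_refund  price  shifted  shifted_x3
customer                                               
Fay                      75    139       78         234
Max                     151    139      154         462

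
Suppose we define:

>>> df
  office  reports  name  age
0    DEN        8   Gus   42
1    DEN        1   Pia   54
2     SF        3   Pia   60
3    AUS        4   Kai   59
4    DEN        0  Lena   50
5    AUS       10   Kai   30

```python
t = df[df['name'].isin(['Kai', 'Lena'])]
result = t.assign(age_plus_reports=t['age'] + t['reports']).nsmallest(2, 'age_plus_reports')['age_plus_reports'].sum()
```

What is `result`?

filter rows where name in ['Kai', 'Lena']:
  office  reports  name  age
3    AUS        4   Kai   59
4    DEN        0  Lena   50
5    AUS       10   Kai   30
add column age_plus_reports = t['age'] + t['reports']:
  office  reports  name  age  age_plus_reports
3    AUS        4   Kai   59                63
4    DEN        0  Lena   50                50
5    AUS       10   Kai   30                40
take 2 rows with smallest age_plus_reports:
  office  reports  name  age  age_plus_reports
5    AUS       10   Kai   30                40
4    DEN        0  Lena   50                50
Taking the sum of column 'age_plus_reports' gives 90.

90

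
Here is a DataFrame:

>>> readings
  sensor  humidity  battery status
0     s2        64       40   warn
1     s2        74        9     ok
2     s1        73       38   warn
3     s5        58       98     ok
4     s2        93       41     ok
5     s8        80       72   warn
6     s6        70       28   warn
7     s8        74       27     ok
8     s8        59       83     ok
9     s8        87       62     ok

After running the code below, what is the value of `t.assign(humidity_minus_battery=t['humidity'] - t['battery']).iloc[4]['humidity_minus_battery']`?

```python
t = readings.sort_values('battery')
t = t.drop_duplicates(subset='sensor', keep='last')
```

sort by battery:
  sensor  humidity  battery status
1     s2        74        9     ok
7     s8        74       27     ok
6     s6        70       28   warn
2     s1        73       38   warn
0     s2        64       40   warn
4     s2        93       41     ok
9     s8        87       62     ok
5     s8        80       72   warn
8     s8        59       83     ok
3     s5        58       98     ok
drop duplicate sensor (keep=last):
  sensor  humidity  battery status
6     s6        70       28   warn
2     s1        73       38   warn
4     s2        93       41     ok
8     s8        59       83     ok
3     s5        58       98     ok
add column humidity_minus_battery = t['humidity'] - t['battery']:
  sensor  humidity  battery status  humidity_minus_battery
6     s6        70       28   warn                      42
2     s1        73       38   warn                      35
4     s2        93       41     ok                      52
8     s8        59       83     ok                     -24
3     s5        58       98     ok                     -40
The value at position 4, column 'humidity_minus_battery' is -40.

-40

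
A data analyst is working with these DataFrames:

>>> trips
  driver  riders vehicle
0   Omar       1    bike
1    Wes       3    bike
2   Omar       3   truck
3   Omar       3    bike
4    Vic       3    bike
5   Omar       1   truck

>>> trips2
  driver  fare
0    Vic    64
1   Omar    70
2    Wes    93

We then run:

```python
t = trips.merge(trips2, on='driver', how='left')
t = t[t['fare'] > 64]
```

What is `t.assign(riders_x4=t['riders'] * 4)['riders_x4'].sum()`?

44

merge on 'driver' (how='left') → 6 rows:
  driver  riders vehicle  fare
0   Omar       1    bike    70
1    Wes       3    bike    93
2   Omar       3   truck    70
3   Omar       3    bike    70
4    Vic       3    bike    64
5   Omar       1   truck    70
filter rows where fare > 64:
  driver  riders vehicle  fare
0   Omar       1    bike    70
1    Wes       3    bike    93
2   Omar       3   truck    70
3   Omar       3    bike    70
5   Omar       1   truck    70
add column riders_x4 = t['riders'] * 4:
  driver  riders vehicle  fare  riders_x4
0   Omar       1    bike    70          4
1    Wes       3    bike    93         12
2   Omar       3   truck    70         12
3   Omar       3    bike    70         12
5   Omar       1   truck    70          4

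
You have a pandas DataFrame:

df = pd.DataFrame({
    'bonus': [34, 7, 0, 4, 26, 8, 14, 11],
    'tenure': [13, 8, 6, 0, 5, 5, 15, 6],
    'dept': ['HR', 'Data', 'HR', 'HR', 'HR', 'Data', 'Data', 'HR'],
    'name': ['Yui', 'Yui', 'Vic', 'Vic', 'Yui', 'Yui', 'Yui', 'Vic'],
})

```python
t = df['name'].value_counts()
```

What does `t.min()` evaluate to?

3

value_counts of name:
name
Yui    5
Vic    3
Name: count, dtype: int64
min of the resulting series → 3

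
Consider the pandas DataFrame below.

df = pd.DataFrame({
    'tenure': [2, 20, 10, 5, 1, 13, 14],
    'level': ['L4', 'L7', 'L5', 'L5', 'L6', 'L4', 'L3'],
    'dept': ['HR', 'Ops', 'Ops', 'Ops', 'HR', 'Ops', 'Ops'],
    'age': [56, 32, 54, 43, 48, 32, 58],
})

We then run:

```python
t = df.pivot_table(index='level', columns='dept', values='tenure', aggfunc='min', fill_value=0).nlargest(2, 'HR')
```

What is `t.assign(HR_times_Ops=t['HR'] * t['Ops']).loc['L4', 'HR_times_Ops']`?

pivot: rows=level, cols=dept, min(tenure):
dept   HR  Ops
level         
L3      0   14
L4      2   13
L5      0    5
L6      1    0
L7      0   20
take 2 rows with largest HR:
dept   HR  Ops
level         
L4      2   13
L6      1    0
add column HR_times_Ops = t['HR'] * t['Ops']:
dept   HR  Ops  HR_times_Ops
level                       
L4      2   13            26
L6      1    0             0
Reading off the value at row 'L4', column 'HR_times_Ops', we get 26.

26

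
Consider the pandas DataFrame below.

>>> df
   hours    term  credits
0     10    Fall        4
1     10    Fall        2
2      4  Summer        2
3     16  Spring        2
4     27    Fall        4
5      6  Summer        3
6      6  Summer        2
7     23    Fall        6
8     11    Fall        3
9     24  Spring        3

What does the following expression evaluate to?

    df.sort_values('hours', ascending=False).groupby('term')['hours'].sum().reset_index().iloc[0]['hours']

81

sort by hours descending:
   hours    term  credits
4     27    Fall        4
9     24  Spring        3
7     23    Fall        6
3     16  Spring        2
8     11    Fall        3
0     10    Fall        4
1     10    Fall        2
5      6  Summer        3
6      6  Summer        2
2      4  Summer        2
group by term, sum of hours:
term
Fall      81
Spring    40
Summer    16
Name: hours, dtype: int64
reset_index():
     term  hours
0    Fall     81
1  Spring     40
2  Summer     16
Taking the value at position 0, column 'hours' gives 81.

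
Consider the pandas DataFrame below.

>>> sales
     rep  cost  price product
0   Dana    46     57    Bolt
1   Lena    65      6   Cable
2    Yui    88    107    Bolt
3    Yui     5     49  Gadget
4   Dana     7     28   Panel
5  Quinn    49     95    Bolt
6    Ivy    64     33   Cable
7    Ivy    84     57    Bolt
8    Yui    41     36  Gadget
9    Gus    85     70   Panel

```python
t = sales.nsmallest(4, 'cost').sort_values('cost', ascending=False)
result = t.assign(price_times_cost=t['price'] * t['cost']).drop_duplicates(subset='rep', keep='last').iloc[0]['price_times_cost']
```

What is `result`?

take 4 rows with smallest cost:
    rep  cost  price product
3   Yui     5     49  Gadget
4  Dana     7     28   Panel
8   Yui    41     36  Gadget
0  Dana    46     57    Bolt
sort by cost descending:
    rep  cost  price product
0  Dana    46     57    Bolt
8   Yui    41     36  Gadget
4  Dana     7     28   Panel
3   Yui     5     49  Gadget
add column price_times_cost = t['price'] * t['cost']:
    rep  cost  price product  price_times_cost
0  Dana    46     57    Bolt              2622
8   Yui    41     36  Gadget              1476
4  Dana     7     28   Panel               196
3   Yui     5     49  Gadget               245
drop duplicate rep (keep=last):
    rep  cost  price product  price_times_cost
4  Dana     7     28   Panel               196
3   Yui     5     49  Gadget               245
The value at position 0, column 'price_times_cost' is 196.

196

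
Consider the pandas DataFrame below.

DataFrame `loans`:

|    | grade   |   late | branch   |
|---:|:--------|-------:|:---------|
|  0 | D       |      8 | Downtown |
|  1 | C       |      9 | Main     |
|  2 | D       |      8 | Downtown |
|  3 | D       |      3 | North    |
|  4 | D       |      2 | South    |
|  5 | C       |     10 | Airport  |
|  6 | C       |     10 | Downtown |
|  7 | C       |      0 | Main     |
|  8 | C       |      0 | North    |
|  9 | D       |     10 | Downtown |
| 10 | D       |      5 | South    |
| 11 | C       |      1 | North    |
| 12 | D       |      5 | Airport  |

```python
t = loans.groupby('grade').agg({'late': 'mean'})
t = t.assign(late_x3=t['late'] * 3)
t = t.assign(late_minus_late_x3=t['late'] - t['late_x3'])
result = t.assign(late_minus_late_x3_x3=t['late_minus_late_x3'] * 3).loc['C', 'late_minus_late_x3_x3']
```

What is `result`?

-30.0

group by grade, mean of late:
           late
grade          
C      5.000000
D      5.857143
add column late_x3 = t['late'] * 3:
           late    late_x3
grade                     
C      5.000000  15.000000
D      5.857143  17.571429
add column late_minus_late_x3 = t['late'] - t['late_x3']:
           late    late_x3  late_minus_late_x3
grade                                         
C      5.000000  15.000000          -10.000000
D      5.857143  17.571429          -11.714286
add column late_minus_late_x3_x3 = t['late_minus_late_x3'] * 3:
           late    late_x3  late_minus_late_x3  late_minus_late_x3_x3
grade                                                                
C      5.000000  15.000000          -10.000000             -30.000000
D      5.857143  17.571429          -11.714286             -35.142857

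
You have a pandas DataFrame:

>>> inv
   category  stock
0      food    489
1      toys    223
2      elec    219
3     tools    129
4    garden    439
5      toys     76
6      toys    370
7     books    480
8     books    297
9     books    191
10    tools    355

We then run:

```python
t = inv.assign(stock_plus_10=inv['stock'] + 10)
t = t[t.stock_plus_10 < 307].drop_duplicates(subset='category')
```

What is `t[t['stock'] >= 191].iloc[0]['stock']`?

223

add column stock_plus_10 = inv['stock'] + 10:
   category  stock  stock_plus_10
0      food    489            499
1      toys    223            233
2      elec    219            229
3     tools    129            139
4    garden    439            449
5      toys     76             86
6      toys    370            380
7     books    480            490
8     books    297            307
9     books    191            201
10    tools    355            365
filter rows where stock_plus_10 < 307:
  category  stock  stock_plus_10
1     toys    223            233
2     elec    219            229
3    tools    129            139
5     toys     76             86
9    books    191            201
drop duplicate category (keep=first):
  category  stock  stock_plus_10
1     toys    223            233
2     elec    219            229
3    tools    129            139
9    books    191            201
filter rows where stock >= 191:
  category  stock  stock_plus_10
1     toys    223            233
2     elec    219            229
9    books    191            201
So iloc[0]['stock'] = 223.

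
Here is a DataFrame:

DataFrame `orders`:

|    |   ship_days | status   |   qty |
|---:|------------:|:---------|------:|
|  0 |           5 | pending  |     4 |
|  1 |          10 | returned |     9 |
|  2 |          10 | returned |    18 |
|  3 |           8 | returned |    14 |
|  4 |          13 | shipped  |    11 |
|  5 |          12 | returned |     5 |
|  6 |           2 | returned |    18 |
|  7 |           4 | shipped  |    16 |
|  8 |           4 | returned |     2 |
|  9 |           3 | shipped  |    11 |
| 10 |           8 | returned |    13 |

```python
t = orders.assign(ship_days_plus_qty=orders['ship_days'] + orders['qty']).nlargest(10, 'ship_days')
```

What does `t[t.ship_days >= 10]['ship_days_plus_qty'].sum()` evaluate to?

88

add column ship_days_plus_qty = orders['ship_days'] + orders['qty']:
    ship_days    status  qty  ship_days_plus_qty
0           5   pending    4                   9
1          10  returned    9                  19
2          10  returned   18                  28
3           8  returned   14                  22
4          13   shipped   11                  24
5          12  returned    5                  17
6           2  returned   18                  20
7           4   shipped   16                  20
8           4  returned    2                   6
9           3   shipped   11                  14
10          8  returned   13                  21
take 10 rows with largest ship_days:
    ship_days    status  qty  ship_days_plus_qty
4          13   shipped   11                  24
5          12  returned    5                  17
1          10  returned    9                  19
2          10  returned   18                  28
3           8  returned   14                  22
10          8  returned   13                  21
0           5   pending    4                   9
7           4   shipped   16                  20
8           4  returned    2                   6
9           3   shipped   11                  14
filter rows where ship_days >= 10:
   ship_days    status  qty  ship_days_plus_qty
4         13   shipped   11                  24
5         12  returned    5                  17
1         10  returned    9                  19
2         10  returned   18                  28
So sum() = 88.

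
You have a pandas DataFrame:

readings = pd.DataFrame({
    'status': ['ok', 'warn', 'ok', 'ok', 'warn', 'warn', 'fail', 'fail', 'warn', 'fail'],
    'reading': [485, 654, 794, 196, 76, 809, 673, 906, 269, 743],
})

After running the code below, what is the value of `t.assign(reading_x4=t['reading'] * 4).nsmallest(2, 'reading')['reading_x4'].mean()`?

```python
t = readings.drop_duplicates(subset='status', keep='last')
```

930.0

drop duplicate status (keep=last):
  status  reading
3     ok      196
8   warn      269
9   fail      743
add column reading_x4 = t['reading'] * 4:
  status  reading  reading_x4
3     ok      196         784
8   warn      269        1076
9   fail      743        2972
take 2 rows with smallest reading:
  status  reading  reading_x4
3     ok      196         784
8   warn      269        1076
Reading off the mean of column 'reading_x4', we get 930.0.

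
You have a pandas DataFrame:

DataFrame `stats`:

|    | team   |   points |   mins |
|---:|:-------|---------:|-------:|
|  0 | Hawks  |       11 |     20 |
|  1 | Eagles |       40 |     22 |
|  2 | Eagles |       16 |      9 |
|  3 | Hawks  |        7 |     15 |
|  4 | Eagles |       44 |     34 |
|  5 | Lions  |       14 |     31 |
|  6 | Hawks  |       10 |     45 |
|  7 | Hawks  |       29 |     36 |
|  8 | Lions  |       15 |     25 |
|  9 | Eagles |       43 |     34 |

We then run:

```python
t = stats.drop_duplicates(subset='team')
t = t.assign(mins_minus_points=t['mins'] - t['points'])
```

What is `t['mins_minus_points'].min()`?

-18

drop duplicate team (keep=first):
     team  points  mins
0   Hawks      11    20
1  Eagles      40    22
5   Lions      14    31
add column mins_minus_points = t['mins'] - t['points']:
     team  points  mins  mins_minus_points
0   Hawks      11    20                  9
1  Eagles      40    22                -18
5   Lions      14    31                 17
Taking the min of column 'mins_minus_points' gives -18.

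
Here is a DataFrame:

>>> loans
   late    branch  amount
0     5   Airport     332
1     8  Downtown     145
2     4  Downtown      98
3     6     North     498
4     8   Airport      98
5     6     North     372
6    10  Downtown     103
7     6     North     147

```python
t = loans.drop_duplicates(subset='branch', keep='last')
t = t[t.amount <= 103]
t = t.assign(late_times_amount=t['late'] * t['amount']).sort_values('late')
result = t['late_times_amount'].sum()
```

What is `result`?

1814

drop duplicate branch (keep=last):
   late    branch  amount
4     8   Airport      98
6    10  Downtown     103
7     6     North     147
filter rows where amount <= 103:
   late    branch  amount
4     8   Airport      98
6    10  Downtown     103
add column late_times_amount = t['late'] * t['amount']:
   late    branch  amount  late_times_amount
4     8   Airport      98                784
6    10  Downtown     103               1030
sort by late:
   late    branch  amount  late_times_amount
4     8   Airport      98                784
6    10  Downtown     103               1030
Reading off the sum of column 'late_times_amount', we get 1814.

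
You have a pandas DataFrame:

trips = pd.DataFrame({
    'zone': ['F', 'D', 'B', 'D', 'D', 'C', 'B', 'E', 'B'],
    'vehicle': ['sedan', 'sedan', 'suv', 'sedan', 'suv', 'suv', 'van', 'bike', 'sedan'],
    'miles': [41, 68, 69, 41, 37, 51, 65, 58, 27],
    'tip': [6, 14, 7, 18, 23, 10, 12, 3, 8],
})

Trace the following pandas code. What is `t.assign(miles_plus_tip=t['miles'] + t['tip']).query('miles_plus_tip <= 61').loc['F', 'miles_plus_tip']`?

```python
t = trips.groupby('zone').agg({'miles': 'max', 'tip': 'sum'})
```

47

group by zone: max(miles), sum(tip):
      miles  tip
zone            
B        69   27
C        51   10
D        68   55
E        58    3
F        41    6
add column miles_plus_tip = t['miles'] + t['tip']:
      miles  tip  miles_plus_tip
zone                            
B        69   27              96
C        51   10              61
D        68   55             123
E        58    3              61
F        41    6              47
filter rows where miles_plus_tip <= 61:
      miles  tip  miles_plus_tip
zone                            
C        51   10              61
E        58    3              61
F        41    6              47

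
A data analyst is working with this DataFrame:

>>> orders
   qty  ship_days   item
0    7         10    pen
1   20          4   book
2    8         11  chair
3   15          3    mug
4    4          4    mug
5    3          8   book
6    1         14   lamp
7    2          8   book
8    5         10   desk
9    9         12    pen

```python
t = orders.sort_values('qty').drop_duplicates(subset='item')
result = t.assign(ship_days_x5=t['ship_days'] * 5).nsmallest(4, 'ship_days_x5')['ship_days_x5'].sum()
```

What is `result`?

160

sort by qty:
   qty  ship_days   item
6    1         14   lamp
7    2          8   book
5    3          8   book
4    4          4    mug
8    5         10   desk
0    7         10    pen
2    8         11  chair
9    9         12    pen
3   15          3    mug
1   20          4   book
drop duplicate item (keep=first):
   qty  ship_days   item
6    1         14   lamp
7    2          8   book
4    4          4    mug
8    5         10   desk
0    7         10    pen
2    8         11  chair
add column ship_days_x5 = t['ship_days'] * 5:
   qty  ship_days   item  ship_days_x5
6    1         14   lamp            70
7    2          8   book            40
4    4          4    mug            20
8    5         10   desk            50
0    7         10    pen            50
2    8         11  chair            55
take 4 rows with smallest ship_days_x5:
   qty  ship_days  item  ship_days_x5
4    4          4   mug            20
7    2          8  book            40
8    5         10  desk            50
0    7         10   pen            50
Hence 160.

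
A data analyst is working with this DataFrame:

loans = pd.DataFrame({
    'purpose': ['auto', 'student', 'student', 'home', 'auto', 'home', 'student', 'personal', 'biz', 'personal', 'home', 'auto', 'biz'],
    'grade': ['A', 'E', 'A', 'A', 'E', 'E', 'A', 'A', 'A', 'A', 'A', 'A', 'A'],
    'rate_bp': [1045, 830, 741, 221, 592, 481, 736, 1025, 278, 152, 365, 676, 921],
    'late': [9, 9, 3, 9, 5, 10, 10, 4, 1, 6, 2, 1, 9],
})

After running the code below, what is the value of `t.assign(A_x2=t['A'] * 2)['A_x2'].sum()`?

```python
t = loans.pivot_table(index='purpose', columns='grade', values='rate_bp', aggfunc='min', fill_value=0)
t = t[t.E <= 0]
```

860

pivot: rows=purpose, cols=grade, min(rate_bp):
grade       A    E
purpose           
auto      676  592
biz       278    0
home      221  481
personal  152    0
student   736  830
filter rows where E <= 0:
grade       A  E
purpose         
biz       278  0
personal  152  0
add column A_x2 = t['A'] * 2:
grade       A  E  A_x2
purpose               
biz       278  0   556
personal  152  0   304
Reading off the sum of column 'A_x2', we get 860.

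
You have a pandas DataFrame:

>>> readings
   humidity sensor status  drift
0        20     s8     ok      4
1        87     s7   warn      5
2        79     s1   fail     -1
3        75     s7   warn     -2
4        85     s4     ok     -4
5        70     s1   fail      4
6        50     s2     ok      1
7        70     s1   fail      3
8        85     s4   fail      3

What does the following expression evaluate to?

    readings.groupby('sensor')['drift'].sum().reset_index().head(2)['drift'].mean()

3.5

group by sensor, sum of drift:
sensor
s1    6
s2    1
s4   -1
s7    3
s8    4
Name: drift, dtype: int64
reset_index():
  sensor  drift
0     s1      6
1     s2      1
2     s4     -1
3     s7      3
4     s8      4
take first 2 rows:
  sensor  drift
0     s1      6
1     s2      1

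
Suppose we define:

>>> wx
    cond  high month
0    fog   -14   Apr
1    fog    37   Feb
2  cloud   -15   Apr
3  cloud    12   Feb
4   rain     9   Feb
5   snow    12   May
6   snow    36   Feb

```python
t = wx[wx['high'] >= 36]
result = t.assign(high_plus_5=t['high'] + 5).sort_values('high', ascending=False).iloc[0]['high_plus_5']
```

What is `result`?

42

filter rows where high >= 36:
   cond  high month
1   fog    37   Feb
6  snow    36   Feb
add column high_plus_5 = t['high'] + 5:
   cond  high month  high_plus_5
1   fog    37   Feb           42
6  snow    36   Feb           41
sort by high descending:
   cond  high month  high_plus_5
1   fog    37   Feb           42
6  snow    36   Feb           41
Finally, value at position 0, column 'high_plus_5' = 42.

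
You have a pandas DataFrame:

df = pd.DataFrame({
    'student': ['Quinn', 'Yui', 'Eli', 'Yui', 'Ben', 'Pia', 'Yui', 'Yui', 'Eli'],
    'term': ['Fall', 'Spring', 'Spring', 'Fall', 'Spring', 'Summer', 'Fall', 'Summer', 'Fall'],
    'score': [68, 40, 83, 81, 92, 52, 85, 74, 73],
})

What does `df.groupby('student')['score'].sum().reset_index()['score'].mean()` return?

group by student, sum of score:
student
Ben       92
Eli      156
Pia       52
Quinn     68
Yui      280
Name: score, dtype: int64
reset_index():
  student  score
0     Ben     92
1     Eli    156
2     Pia     52
3   Quinn     68
4     Yui    280

129.6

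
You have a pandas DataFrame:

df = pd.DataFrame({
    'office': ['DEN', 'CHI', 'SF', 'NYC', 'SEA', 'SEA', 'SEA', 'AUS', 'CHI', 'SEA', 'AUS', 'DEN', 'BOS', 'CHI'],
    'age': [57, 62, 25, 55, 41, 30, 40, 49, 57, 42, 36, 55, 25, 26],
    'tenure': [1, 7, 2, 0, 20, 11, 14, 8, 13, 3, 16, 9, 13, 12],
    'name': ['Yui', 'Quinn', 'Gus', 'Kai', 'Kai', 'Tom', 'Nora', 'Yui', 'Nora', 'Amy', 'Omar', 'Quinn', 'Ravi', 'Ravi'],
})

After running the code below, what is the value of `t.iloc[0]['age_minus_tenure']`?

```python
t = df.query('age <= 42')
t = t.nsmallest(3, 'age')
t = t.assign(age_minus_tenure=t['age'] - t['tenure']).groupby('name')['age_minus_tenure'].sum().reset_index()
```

23

filter rows where age <= 42:
   office  age  tenure  name
2      SF   25       2   Gus
4     SEA   41      20   Kai
5     SEA   30      11   Tom
6     SEA   40      14  Nora
9     SEA   42       3   Amy
10    AUS   36      16  Omar
12    BOS   25      13  Ravi
13    CHI   26      12  Ravi
take 3 rows with smallest age:
   office  age  tenure  name
2      SF   25       2   Gus
12    BOS   25      13  Ravi
13    CHI   26      12  Ravi
add column age_minus_tenure = t['age'] - t['tenure']:
   office  age  tenure  name  age_minus_tenure
2      SF   25       2   Gus                23
12    BOS   25      13  Ravi                12
13    CHI   26      12  Ravi                14
group by name, sum of age_minus_tenure:
name
Gus     23
Ravi    26
Name: age_minus_tenure, dtype: int64
reset_index():
   name  age_minus_tenure
0   Gus                23
1  Ravi                26
Then the value at position 0, column 'age_minus_tenure': 23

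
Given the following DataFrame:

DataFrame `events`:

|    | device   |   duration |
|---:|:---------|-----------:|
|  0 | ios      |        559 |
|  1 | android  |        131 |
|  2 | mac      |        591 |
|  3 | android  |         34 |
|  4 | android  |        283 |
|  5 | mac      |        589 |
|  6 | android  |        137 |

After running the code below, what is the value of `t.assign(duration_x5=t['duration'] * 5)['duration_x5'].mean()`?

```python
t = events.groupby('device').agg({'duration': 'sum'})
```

3873.33333333

group by device, sum of duration:
         duration
device           
android       585
ios           559
mac          1180
add column duration_x5 = t['duration'] * 5:
         duration  duration_x5
device                        
android       585         2925
ios           559         2795
mac          1180         5900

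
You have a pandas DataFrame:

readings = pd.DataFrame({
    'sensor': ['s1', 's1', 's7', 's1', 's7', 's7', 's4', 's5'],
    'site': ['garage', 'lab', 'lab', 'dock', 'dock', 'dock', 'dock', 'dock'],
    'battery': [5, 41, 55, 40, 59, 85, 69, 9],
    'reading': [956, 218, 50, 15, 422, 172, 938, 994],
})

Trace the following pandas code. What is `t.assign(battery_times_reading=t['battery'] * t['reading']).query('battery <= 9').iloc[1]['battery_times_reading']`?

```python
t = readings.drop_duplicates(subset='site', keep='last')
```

drop duplicate site (keep=last):
  sensor    site  battery  reading
0     s1  garage        5      956
2     s7     lab       55       50
7     s5    dock        9      994
add column battery_times_reading = t['battery'] * t['reading']:
  sensor    site  battery  reading  battery_times_reading
0     s1  garage        5      956                   4780
2     s7     lab       55       50                   2750
7     s5    dock        9      994                   8946
filter rows where battery <= 9:
  sensor    site  battery  reading  battery_times_reading
0     s1  garage        5      956                   4780
7     s5    dock        9      994                   8946
Hence 8946.

8946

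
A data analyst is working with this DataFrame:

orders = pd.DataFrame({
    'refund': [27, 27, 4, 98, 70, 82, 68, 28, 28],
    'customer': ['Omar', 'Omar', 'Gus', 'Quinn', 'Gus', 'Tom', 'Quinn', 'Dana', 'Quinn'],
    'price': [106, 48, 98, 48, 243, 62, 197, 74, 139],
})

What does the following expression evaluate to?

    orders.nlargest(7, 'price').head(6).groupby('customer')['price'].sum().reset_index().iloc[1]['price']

take 7 rows with largest price:
   refund customer  price
4      70      Gus    243
6      68    Quinn    197
8      28    Quinn    139
0      27     Omar    106
2       4      Gus     98
7      28     Dana     74
5      82      Tom     62
take first 6 rows:
   refund customer  price
4      70      Gus    243
6      68    Quinn    197
8      28    Quinn    139
0      27     Omar    106
2       4      Gus     98
7      28     Dana     74
group by customer, sum of price:
customer
Dana      74
Gus      341
Omar     106
Quinn    336
Name: price, dtype: int64
reset_index():
  customer  price
0     Dana     74
1      Gus    341
2     Omar    106
3    Quinn    336

341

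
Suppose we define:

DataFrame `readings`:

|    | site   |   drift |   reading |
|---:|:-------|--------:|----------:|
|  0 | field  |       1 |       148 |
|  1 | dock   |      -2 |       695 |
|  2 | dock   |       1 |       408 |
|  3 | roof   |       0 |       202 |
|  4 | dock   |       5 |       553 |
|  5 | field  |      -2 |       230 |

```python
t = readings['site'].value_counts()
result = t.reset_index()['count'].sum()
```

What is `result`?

value_counts of site:
site
dock     3
field    2
roof     1
Name: count, dtype: int64
reset_index():
    site  count
0   dock      3
1  field      2
2   roof      1
The sum of column 'count' is 6.

6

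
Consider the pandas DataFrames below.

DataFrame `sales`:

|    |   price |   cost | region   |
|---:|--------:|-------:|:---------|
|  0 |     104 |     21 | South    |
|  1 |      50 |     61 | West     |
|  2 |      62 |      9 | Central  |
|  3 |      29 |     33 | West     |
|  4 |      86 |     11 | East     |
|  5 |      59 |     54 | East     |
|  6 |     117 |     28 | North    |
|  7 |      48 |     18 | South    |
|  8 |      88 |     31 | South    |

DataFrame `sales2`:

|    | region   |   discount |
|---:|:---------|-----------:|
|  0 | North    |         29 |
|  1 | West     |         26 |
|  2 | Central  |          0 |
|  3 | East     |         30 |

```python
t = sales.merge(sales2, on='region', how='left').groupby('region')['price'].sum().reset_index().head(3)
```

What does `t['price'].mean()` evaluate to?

merge on 'region' (how='left') → 9 rows:
   price  cost   region  discount
0    104    21    South       NaN
1     50    61     West      26.0
2     62     9  Central       0.0
3     29    33     West      26.0
4     86    11     East      30.0
5     59    54     East      30.0
6    117    28    North      29.0
7     48    18    South       NaN
8     88    31    South       NaN
group by region, sum of price:
region
Central     62
East       145
North      117
South      240
West        79
Name: price, dtype: int64
reset_index():
    region  price
0  Central     62
1     East    145
2    North    117
3    South    240
4     West     79
take first 3 rows:
    region  price
0  Central     62
1     East    145
2    North    117
Reading off the mean of column 'price', we get 108.0.

108.0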